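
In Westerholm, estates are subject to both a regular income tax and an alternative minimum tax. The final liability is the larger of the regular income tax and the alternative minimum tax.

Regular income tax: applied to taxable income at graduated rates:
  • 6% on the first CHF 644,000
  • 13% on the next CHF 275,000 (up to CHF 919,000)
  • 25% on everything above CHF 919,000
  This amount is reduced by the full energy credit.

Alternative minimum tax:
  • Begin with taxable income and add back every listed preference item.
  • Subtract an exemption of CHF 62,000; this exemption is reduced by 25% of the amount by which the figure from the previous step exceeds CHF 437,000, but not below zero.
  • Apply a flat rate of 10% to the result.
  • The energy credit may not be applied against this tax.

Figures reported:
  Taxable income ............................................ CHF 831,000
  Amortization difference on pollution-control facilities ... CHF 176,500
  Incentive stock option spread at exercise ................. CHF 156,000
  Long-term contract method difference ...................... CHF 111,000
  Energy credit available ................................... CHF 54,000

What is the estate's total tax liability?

Alternative minimum tax:
  Adjusted income: CHF 831,000 + CHF 176,500 + CHF 156,000 + CHF 111,000 = CHF 1,274,500
  Exemption: 25% × (CHF 1,274,500 − CHF 437,000) = CHF 209,375 ≥ CHF 62,000, so the exemption is fully phased out
  Base: CHF 1,274,500 − CHF 0 = CHF 1,274,500
  CHF 1,274,500 × 10% = CHF 127,450

Regular income tax:
  CHF 644,000 × 6% = CHF 38,640
  CHF 187,000 × 13% = CHF 24,310
  → CHF 62,950
  Less energy credit CHF 54,000 → CHF 8,950

CHF 127,450 > CHF 8,950, so the alternative minimum tax is the binding amount.

CHF 127,450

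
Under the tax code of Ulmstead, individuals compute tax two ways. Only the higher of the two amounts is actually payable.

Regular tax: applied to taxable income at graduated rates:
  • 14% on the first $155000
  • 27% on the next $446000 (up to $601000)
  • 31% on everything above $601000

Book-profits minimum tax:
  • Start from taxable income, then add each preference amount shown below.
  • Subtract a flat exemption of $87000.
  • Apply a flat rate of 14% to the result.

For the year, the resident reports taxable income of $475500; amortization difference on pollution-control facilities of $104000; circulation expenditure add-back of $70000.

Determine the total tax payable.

$108235

Book-profits minimum tax:
  Adjusted income: $475500 + $104000 + $70000 = $649500
  Less exemption $87000 → base $562500
  $562500 × 14% = $78750

Regular tax:
  $155000 × 14% = $21700
  $320500 × 27% = $86535
  → $108235

$108235 > $78750, so the regular tax governs.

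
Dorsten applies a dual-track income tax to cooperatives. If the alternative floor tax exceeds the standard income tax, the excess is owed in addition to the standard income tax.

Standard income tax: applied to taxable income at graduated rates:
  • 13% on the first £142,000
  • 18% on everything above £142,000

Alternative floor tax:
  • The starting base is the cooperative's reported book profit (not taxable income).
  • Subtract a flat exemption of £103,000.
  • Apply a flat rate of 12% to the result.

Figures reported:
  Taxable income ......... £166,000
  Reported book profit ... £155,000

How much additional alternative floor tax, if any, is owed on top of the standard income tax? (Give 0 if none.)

£0

Alternative floor tax:
  Base (reported book profit): £155,000
  Less exemption £103,000 → base £52,000
  £52,000 × 12% = £6,240

Standard income tax:
  £142,000 × 13% = £18,460
  £24,000 × 18% = £4,320
  → £22,780

£6,240 ≤ £22,780, so no add-on is due.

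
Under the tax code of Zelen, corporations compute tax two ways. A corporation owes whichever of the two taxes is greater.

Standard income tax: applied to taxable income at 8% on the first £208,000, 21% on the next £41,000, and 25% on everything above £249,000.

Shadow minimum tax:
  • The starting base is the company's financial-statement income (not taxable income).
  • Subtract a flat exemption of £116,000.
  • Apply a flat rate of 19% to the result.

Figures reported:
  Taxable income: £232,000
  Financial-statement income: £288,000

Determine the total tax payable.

Shadow minimum tax:
  Base (financial-statement income): £288,000
  Less exemption £116,000 → base £172,000
  £172,000 × 19% = £32,680

Standard income tax:
  £208,000 × 8% = £16,640
  £24,000 × 21% = £5,040
  → £21,680

£32,680 > £21,680, so the shadow minimum tax is the binding amount.

£32,680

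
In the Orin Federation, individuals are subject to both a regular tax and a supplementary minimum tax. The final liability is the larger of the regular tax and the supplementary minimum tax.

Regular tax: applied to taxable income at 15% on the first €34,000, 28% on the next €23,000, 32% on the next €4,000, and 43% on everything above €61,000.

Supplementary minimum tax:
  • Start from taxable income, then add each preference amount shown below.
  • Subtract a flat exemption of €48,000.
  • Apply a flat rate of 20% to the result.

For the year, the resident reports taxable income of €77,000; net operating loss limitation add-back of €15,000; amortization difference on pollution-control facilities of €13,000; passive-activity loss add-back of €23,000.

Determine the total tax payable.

€19,700

Supplementary minimum tax:
  Adjusted income: €77,000 + €15,000 + €13,000 + €23,000 = €128,000
  Less exemption €48,000 → base €80,000
  €80,000 × 20% = €16,000

Regular tax:
  €34,000 × 15% = €5,100
  €23,000 × 28% = €6,440
  €4,000 × 32% = €1,280
  €16,000 × 43% = €6,880
  → €19,700

€19,700 > €16,000, so the regular tax governs.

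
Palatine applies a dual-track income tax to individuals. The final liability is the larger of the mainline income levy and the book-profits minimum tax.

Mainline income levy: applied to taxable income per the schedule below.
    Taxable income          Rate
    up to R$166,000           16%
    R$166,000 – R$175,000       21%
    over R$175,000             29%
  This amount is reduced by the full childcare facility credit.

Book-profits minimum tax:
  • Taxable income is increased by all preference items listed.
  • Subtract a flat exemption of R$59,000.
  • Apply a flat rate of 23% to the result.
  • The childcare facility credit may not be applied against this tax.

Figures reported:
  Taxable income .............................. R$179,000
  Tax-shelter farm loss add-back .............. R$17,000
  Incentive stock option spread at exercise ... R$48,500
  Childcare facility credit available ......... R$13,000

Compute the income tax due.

R$42,665

Book-profits minimum tax:
  Adjusted income: R$179,000 + R$17,000 + R$48,500 = R$244,500
  Less exemption R$59,000 → base R$185,500
  R$185,500 × 23% = R$42,665

Mainline income levy:
  R$166,000 × 16% = R$26,560
  R$9,000 × 21% = R$1,890
  R$4,000 × 29% = R$1,160
  → R$29,610
  Less childcare facility credit R$13,000 → R$16,610

R$42,665 > R$16,610, so the book-profits minimum tax is the binding amount.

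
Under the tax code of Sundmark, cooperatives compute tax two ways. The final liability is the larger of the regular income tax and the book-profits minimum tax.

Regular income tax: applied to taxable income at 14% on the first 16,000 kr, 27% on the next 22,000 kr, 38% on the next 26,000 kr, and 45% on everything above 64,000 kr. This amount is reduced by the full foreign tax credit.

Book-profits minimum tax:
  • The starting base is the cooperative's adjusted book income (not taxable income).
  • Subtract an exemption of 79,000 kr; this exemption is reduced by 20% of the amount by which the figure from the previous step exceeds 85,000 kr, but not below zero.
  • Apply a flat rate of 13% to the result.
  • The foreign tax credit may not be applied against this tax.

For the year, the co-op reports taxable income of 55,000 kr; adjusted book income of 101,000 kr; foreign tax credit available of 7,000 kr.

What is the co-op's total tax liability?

Book-profits minimum tax:
  Base (adjusted book income): 101,000 kr
  Exemption: 79,000 kr − 20% × (101,000 kr − 85,000 kr) = 79,000 kr − 3,200 kr = 75,800 kr
  Base: 101,000 kr − 75,800 kr = 25,200 kr
  25,200 kr × 13% = 3,276 kr

Regular income tax:
  16,000 kr × 14% = 2,240 kr
  22,000 kr × 27% = 5,940 kr
  17,000 kr × 38% = 6,460 kr
  → 14,640 kr
  Less foreign tax credit 7,000 kr → 7,640 kr

7,640 kr > 3,276 kr, so the regular income tax governs.

7,640 kr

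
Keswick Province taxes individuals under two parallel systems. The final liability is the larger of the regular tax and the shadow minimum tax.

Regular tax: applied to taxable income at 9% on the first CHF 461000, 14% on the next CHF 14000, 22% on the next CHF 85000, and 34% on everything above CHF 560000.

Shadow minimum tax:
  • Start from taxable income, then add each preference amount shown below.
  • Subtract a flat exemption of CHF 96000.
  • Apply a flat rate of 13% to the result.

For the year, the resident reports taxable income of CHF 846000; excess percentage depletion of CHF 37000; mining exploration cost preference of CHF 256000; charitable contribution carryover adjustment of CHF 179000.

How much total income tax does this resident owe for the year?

CHF 159390

Regular tax:
  CHF 461000 × 9% = CHF 41490
  CHF 14000 × 14% = CHF 1960
  CHF 85000 × 22% = CHF 18700
  CHF 286000 × 34% = CHF 97240
  → CHF 159390

Shadow minimum tax:
  Adjusted income: CHF 846000 + CHF 37000 + CHF 256000 + CHF 179000 = CHF 1318000
  Less exemption CHF 96000 → base CHF 1222000
  CHF 1222000 × 13% = CHF 158860

CHF 159390 > CHF 158860, so the regular tax governs.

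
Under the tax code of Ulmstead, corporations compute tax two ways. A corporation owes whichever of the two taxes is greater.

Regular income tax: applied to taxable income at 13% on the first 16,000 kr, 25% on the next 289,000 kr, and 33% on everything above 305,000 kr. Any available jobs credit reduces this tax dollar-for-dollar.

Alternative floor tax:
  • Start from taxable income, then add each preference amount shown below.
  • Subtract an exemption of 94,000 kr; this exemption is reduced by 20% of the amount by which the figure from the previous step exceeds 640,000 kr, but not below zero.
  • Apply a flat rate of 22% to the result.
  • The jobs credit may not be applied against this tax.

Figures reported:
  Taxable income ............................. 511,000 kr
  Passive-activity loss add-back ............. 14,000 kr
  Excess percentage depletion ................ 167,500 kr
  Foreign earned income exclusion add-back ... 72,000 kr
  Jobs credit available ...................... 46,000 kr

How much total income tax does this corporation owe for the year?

152,988 kr

Alternative floor tax:
  Adjusted income: 511,000 kr + 14,000 kr + 167,500 kr + 72,000 kr = 764,500 kr
  Exemption: 94,000 kr − 20% × (764,500 kr − 640,000 kr) = 94,000 kr − 24,900 kr = 69,100 kr
  Base: 764,500 kr − 69,100 kr = 695,400 kr
  695,400 kr × 22% = 152,988 kr

Regular income tax:
  16,000 kr × 13% = 2,080 kr
  289,000 kr × 25% = 72,250 kr
  206,000 kr × 33% = 67,980 kr
  → 142,310 kr
  Less jobs credit 46,000 kr → 96,310 kr

152,988 kr > 96,310 kr, so the alternative floor tax is the binding amount.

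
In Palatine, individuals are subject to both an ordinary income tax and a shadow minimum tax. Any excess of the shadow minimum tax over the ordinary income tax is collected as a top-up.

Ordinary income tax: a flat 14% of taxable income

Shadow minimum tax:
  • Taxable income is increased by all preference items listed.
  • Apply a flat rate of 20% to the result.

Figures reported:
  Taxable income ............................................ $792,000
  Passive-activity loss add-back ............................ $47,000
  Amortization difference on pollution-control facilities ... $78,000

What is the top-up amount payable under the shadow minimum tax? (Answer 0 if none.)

$72,520

Shadow minimum tax:
  Adjusted income: $792,000 + $47,000 + $78,000 = $917,000
  $917,000 × 20% = $183,400

Ordinary income tax:
  $792,000 × 14% = $110,880

Excess of shadow minimum tax over ordinary income tax: $183,400 − $110,880 = $72,520.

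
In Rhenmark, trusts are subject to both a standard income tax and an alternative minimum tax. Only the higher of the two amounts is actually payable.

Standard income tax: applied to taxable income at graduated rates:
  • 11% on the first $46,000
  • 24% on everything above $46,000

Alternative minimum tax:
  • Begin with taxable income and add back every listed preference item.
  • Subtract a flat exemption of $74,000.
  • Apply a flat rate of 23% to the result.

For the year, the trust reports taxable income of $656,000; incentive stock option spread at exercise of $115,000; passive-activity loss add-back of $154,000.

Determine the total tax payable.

$195,730

Standard income tax:
  $46,000 × 11% = $5,060
  $610,000 × 24% = $146,400
  → $151,460

Alternative minimum tax:
  Adjusted income: $656,000 + $115,000 + $154,000 = $925,000
  Less exemption $74,000 → base $851,000
  $851,000 × 23% = $195,730

$195,730 > $151,460, so the alternative minimum tax is the binding amount.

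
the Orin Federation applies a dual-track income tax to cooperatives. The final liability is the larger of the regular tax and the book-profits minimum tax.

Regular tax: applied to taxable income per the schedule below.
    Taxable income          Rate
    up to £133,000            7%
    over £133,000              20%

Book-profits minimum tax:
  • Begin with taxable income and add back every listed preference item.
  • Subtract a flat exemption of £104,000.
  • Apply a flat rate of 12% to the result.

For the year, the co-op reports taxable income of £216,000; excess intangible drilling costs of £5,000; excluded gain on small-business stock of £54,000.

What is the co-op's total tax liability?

£25,910

Regular tax:
  £133,000 × 7% = £9,310
  £83,000 × 20% = £16,600
  → £25,910

Book-profits minimum tax:
  Adjusted income: £216,000 + £5,000 + £54,000 = £275,000
  Less exemption £104,000 → base £171,000
  £171,000 × 12% = £20,520

£25,910 > £20,520, so the regular tax governs.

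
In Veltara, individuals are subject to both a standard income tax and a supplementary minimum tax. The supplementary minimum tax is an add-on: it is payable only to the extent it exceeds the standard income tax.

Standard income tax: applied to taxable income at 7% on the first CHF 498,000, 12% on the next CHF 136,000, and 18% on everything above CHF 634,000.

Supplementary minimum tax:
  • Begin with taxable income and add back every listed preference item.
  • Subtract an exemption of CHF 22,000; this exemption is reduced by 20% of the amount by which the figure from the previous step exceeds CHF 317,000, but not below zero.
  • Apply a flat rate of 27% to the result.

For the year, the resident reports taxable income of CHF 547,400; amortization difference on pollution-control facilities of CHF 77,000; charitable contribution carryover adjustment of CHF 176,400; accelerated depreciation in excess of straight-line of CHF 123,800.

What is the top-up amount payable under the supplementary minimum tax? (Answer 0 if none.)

Supplementary minimum tax:
  Adjusted income: CHF 547,400 + CHF 77,000 + CHF 176,400 + CHF 123,800 = CHF 924,600
  Exemption: 20% × (CHF 924,600 − CHF 317,000) = CHF 121,520 ≥ CHF 22,000, so the exemption is fully phased out
  Base: CHF 924,600 − CHF 0 = CHF 924,600
  CHF 924,600 × 27% = CHF 249,642

Standard income tax:
  CHF 498,000 × 7% = CHF 34,860
  CHF 49,400 × 12% = CHF 5,928
  → CHF 40,788

Excess of supplementary minimum tax over standard income tax: CHF 249,642 − CHF 40,788 = CHF 208,854.

CHF 208,854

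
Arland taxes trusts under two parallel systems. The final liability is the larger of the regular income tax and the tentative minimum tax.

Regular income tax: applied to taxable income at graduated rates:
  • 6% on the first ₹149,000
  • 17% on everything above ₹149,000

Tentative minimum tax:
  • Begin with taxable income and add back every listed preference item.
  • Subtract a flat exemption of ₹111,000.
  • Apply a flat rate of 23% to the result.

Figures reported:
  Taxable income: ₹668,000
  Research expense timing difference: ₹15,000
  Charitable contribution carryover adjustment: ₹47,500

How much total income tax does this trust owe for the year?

Regular income tax:
  ₹149,000 × 6% = ₹8,940
  ₹519,000 × 17% = ₹88,230
  → ₹97,170

Tentative minimum tax:
  Adjusted income: ₹668,000 + ₹15,000 + ₹47,500 = ₹730,500
  Less exemption ₹111,000 → base ₹619,500
  ₹619,500 × 23% = ₹142,485

₹142,485 > ₹97,170, so the tentative minimum tax is the binding amount.

₹142,485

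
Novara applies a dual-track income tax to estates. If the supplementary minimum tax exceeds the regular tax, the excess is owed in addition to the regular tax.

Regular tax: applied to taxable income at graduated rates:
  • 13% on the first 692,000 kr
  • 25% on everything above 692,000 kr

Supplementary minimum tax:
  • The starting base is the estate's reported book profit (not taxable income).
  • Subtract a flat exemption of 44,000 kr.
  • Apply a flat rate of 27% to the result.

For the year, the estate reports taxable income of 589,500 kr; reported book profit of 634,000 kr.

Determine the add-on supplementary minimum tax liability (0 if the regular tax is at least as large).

Regular tax:
  589,500 kr × 13% = 76,635 kr

Supplementary minimum tax:
  Base (reported book profit): 634,000 kr
  Less exemption 44,000 kr → base 590,000 kr
  590,000 kr × 27% = 159,300 kr

Excess of supplementary minimum tax over regular tax: 159,300 kr − 76,635 kr = 82,665 kr.

82,665 kr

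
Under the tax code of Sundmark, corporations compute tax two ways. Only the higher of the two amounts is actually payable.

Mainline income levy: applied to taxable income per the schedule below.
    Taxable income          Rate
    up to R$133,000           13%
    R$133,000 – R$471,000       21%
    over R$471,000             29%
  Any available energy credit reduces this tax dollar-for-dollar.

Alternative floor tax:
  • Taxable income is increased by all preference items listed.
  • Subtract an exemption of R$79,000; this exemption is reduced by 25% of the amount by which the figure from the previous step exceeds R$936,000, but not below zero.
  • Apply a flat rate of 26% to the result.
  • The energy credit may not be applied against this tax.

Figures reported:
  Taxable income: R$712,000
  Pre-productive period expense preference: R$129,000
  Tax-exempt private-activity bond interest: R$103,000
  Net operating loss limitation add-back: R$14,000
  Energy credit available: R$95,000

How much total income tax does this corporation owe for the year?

Alternative floor tax:
  Adjusted income: R$712,000 + R$129,000 + R$103,000 + R$14,000 = R$958,000
  Exemption: R$79,000 − 25% × (R$958,000 − R$936,000) = R$79,000 − R$5,500 = R$73,500
  Base: R$958,000 − R$73,500 = R$884,500
  R$884,500 × 26% = R$229,970

Mainline income levy:
  R$133,000 × 13% = R$17,290
  R$338,000 × 21% = R$70,980
  R$241,000 × 29% = R$69,890
  → R$158,160
  Less energy credit R$95,000 → R$63,160

R$229,970 > R$63,160, so the alternative floor tax is the binding amount.

R$229,970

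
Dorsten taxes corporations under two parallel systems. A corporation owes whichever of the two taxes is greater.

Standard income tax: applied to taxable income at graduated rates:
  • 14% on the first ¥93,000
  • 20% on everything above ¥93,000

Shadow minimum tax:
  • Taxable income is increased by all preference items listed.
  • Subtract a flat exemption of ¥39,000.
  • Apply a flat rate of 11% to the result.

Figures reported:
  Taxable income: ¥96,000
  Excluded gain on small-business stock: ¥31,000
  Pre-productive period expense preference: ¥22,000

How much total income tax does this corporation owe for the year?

¥13,620

Standard income tax:
  ¥93,000 × 14% = ¥13,020
  ¥3,000 × 20% = ¥600
  → ¥13,620

Shadow minimum tax:
  Adjusted income: ¥96,000 + ¥31,000 + ¥22,000 = ¥149,000
  Less exemption ¥39,000 → base ¥110,000
  ¥110,000 × 11% = ¥12,100

¥13,620 > ¥12,100, so the standard income tax governs.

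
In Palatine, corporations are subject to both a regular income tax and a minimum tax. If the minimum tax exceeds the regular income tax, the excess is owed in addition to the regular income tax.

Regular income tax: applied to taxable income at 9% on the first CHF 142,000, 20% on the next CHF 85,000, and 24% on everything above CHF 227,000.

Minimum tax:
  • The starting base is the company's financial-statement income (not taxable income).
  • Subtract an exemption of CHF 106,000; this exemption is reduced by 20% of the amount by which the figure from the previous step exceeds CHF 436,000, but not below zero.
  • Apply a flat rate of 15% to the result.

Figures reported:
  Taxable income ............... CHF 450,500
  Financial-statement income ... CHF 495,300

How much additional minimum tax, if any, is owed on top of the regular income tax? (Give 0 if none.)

CHF 0

Minimum tax:
  Base (financial-statement income): CHF 495,300
  Exemption: CHF 106,000 − 20% × (CHF 495,300 − CHF 436,000) = CHF 106,000 − CHF 11,860 = CHF 94,140
  Base: CHF 495,300 − CHF 94,140 = CHF 401,160
  CHF 401,160 × 15% = CHF 60,174

Regular income tax:
  CHF 142,000 × 9% = CHF 12,780
  CHF 85,000 × 20% = CHF 17,000
  CHF 223,500 × 24% = CHF 53,640
  → CHF 83,420

CHF 60,174 ≤ CHF 83,420, so no add-on is due.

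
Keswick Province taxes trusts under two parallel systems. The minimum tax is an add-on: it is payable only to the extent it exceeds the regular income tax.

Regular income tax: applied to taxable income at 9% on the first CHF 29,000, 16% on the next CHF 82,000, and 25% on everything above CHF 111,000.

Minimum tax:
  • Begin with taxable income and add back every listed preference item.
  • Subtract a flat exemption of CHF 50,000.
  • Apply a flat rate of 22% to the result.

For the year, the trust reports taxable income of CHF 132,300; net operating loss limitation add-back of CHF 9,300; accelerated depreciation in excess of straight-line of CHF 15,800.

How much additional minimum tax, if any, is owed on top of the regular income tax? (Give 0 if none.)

CHF 2,573

Minimum tax:
  Adjusted income: CHF 132,300 + CHF 9,300 + CHF 15,800 = CHF 157,400
  Less exemption CHF 50,000 → base CHF 107,400
  CHF 107,400 × 22% = CHF 23,628

Regular income tax:
  CHF 29,000 × 9% = CHF 2,610
  CHF 82,000 × 16% = CHF 13,120
  CHF 21,300 × 25% = CHF 5,325
  → CHF 21,055

Excess of minimum tax over regular income tax: CHF 23,628 − CHF 21,055 = CHF 2,573.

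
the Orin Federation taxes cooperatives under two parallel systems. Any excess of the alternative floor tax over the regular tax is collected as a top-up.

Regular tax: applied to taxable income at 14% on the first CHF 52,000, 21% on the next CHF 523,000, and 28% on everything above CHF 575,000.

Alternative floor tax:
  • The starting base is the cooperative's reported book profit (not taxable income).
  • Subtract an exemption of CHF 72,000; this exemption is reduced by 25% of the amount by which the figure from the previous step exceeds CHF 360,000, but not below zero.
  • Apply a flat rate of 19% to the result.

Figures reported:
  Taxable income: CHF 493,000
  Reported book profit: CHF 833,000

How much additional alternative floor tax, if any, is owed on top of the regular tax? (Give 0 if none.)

CHF 58,380

Alternative floor tax:
  Base (reported book profit): CHF 833,000
  Exemption: 25% × (CHF 833,000 − CHF 360,000) = CHF 118,250 ≥ CHF 72,000, so the exemption is fully phased out
  Base: CHF 833,000 − CHF 0 = CHF 833,000
  CHF 833,000 × 19% = CHF 158,270

Regular tax:
  CHF 52,000 × 14% = CHF 7,280
  CHF 441,000 × 21% = CHF 92,610
  → CHF 99,890

Excess of alternative floor tax over regular tax: CHF 158,270 − CHF 99,890 = CHF 58,380.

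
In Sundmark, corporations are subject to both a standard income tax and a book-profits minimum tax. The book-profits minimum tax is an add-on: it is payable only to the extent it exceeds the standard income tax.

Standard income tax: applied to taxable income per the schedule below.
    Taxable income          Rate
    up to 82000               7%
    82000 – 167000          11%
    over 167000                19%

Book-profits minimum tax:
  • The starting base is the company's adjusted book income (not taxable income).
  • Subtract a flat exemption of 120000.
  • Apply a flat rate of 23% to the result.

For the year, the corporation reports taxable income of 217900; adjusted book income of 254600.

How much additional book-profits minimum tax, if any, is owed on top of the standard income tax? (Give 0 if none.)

Standard income tax:
  82000 × 7% = 5740
  85000 × 11% = 9350
  50900 × 19% = 9671
  → 24761

Book-profits minimum tax:
  Base (adjusted book income): 254600
  Less exemption 120000 → base 134600
  134600 × 23% = 30958

Excess of book-profits minimum tax over standard income tax: 30958 − 24761 = 6197.

6197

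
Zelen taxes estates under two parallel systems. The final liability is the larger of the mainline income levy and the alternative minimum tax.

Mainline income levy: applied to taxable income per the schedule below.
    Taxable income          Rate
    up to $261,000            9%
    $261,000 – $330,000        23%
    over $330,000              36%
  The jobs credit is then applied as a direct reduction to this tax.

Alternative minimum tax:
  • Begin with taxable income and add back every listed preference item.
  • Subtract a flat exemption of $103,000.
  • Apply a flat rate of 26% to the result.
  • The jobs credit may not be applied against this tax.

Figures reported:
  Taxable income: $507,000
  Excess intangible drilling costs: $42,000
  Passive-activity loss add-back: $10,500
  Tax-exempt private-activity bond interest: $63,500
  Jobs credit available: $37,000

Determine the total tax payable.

$135,200

Alternative minimum tax:
  Adjusted income: $507,000 + $42,000 + $10,500 + $63,500 = $623,000
  Less exemption $103,000 → base $520,000
  $520,000 × 26% = $135,200

Mainline income levy:
  $261,000 × 9% = $23,490
  $69,000 × 23% = $15,870
  $177,000 × 36% = $63,720
  → $103,080
  Less jobs credit $37,000 → $66,080

$135,200 > $66,080, so the alternative minimum tax is the binding amount.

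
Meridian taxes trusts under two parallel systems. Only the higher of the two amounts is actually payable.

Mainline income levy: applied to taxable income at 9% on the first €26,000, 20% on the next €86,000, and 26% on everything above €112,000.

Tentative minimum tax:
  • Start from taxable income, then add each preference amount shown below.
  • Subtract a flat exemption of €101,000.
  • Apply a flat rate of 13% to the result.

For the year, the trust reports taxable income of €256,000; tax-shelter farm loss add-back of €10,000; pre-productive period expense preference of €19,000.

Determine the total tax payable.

Mainline income levy:
  €26,000 × 9% = €2,340
  €86,000 × 20% = €17,200
  €144,000 × 26% = €37,440
  → €56,980

Tentative minimum tax:
  Adjusted income: €256,000 + €10,000 + €19,000 = €285,000
  Less exemption €101,000 → base €184,000
  €184,000 × 13% = €23,920

€56,980 > €23,920, so the mainline income levy governs.

€56,980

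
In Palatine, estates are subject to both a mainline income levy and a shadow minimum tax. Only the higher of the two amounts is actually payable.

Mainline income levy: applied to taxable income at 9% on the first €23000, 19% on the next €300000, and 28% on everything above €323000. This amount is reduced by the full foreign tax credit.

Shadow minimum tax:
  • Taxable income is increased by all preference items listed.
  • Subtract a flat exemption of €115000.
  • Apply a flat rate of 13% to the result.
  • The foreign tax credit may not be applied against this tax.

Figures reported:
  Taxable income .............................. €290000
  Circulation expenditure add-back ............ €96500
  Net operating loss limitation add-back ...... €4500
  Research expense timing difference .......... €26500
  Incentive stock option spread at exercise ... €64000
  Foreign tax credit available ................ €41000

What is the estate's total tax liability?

€47645

Shadow minimum tax:
  Adjusted income: €290000 + €96500 + €4500 + €26500 + €64000 = €481500
  Less exemption €115000 → base €366500
  €366500 × 13% = €47645

Mainline income levy:
  €23000 × 9% = €2070
  €267000 × 19% = €50730
  → €52800
  Less foreign tax credit €41000 → €11800

€47645 > €11800, so the shadow minimum tax is the binding amount.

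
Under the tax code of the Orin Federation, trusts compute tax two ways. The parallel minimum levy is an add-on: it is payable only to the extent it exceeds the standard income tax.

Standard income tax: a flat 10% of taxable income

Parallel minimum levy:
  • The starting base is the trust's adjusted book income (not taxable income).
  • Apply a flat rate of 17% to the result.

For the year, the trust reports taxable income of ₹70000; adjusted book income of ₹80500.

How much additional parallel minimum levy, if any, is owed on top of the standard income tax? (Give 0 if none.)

Standard income tax:
  ₹70000 × 10% = ₹7000

Parallel minimum levy:
  Base (adjusted book income): ₹80500
  ₹80500 × 17% = ₹13685

Excess of parallel minimum levy over standard income tax: ₹13685 − ₹7000 = ₹6685.

₹6685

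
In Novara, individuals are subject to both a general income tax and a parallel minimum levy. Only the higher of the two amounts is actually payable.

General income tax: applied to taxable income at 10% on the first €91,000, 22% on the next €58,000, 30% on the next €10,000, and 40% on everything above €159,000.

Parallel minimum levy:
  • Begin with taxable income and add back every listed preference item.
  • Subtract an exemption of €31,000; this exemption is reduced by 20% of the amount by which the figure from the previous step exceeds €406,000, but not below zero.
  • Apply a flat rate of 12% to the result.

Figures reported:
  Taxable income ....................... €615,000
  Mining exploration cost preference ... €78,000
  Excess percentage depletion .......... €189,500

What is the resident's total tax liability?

€207,260

Parallel minimum levy:
  Adjusted income: €615,000 + €78,000 + €189,500 = €882,500
  Exemption: 20% × (€882,500 − €406,000) = €95,300 ≥ €31,000, so the exemption is fully phased out
  Base: €882,500 − €0 = €882,500
  €882,500 × 12% = €105,900

General income tax:
  €91,000 × 10% = €9,100
  €58,000 × 22% = €12,760
  €10,000 × 30% = €3,000
  €456,000 × 40% = €182,400
  → €207,260

€207,260 > €105,900, so the general income tax governs.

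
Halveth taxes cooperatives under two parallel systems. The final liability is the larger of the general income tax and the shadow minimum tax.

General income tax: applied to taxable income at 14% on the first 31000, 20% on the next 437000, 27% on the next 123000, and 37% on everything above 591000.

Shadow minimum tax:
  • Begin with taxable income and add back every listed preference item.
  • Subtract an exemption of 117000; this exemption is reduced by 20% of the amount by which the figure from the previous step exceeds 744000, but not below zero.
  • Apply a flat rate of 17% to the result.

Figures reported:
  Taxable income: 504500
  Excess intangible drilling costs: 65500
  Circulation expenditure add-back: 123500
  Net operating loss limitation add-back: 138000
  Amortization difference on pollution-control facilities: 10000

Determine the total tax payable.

126480

General income tax:
  31000 × 14% = 4340
  437000 × 20% = 87400
  36500 × 27% = 9855
  → 101595

Shadow minimum tax:
  Adjusted income: 504500 + 65500 + 123500 + 138000 + 10000 = 841500
  Exemption: 117000 − 20% × (841500 − 744000) = 117000 − 19500 = 97500
  Base: 841500 − 97500 = 744000
  744000 × 17% = 126480

126480 > 101595, so the shadow minimum tax is the binding amount.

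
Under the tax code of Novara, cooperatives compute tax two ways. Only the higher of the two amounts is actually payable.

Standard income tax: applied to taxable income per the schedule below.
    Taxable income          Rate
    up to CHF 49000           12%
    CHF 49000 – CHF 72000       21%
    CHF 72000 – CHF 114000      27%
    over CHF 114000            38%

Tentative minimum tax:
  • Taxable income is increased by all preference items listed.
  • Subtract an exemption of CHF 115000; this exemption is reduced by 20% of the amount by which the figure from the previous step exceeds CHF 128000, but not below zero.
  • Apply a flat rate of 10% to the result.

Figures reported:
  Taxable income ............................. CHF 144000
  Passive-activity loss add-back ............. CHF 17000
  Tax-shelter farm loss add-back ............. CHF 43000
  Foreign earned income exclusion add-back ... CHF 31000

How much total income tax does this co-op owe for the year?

CHF 33450

Standard income tax:
  CHF 49000 × 12% = CHF 5880
  CHF 23000 × 21% = CHF 4830
  CHF 42000 × 27% = CHF 11340
  CHF 30000 × 38% = CHF 11400
  → CHF 33450

Tentative minimum tax:
  Adjusted income: CHF 144000 + CHF 17000 + CHF 43000 + CHF 31000 = CHF 235000
  Exemption: CHF 115000 − 20% × (CHF 235000 − CHF 128000) = CHF 115000 − CHF 21400 = CHF 93600
  Base: CHF 235000 − CHF 93600 = CHF 141400
  CHF 141400 × 10% = CHF 14140

CHF 33450 > CHF 14140, so the standard income tax governs.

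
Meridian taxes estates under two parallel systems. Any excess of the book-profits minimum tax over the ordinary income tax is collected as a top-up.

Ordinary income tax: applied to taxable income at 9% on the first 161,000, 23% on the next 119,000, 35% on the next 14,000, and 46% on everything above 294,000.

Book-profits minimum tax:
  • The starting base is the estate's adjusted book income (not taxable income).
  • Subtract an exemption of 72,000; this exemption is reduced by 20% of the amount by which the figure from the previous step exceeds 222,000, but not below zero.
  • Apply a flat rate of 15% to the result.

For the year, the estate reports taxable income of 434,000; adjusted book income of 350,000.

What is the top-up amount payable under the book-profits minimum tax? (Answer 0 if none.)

0

Book-profits minimum tax:
  Base (adjusted book income): 350,000
  Exemption: 72,000 − 20% × (350,000 − 222,000) = 72,000 − 25,600 = 46,400
  Base: 350,000 − 46,400 = 303,600
  303,600 × 15% = 45,540

Ordinary income tax:
  161,000 × 9% = 14,490
  119,000 × 23% = 27,370
  14,000 × 35% = 4,900
  140,000 × 46% = 64,400
  → 111,160

45,540 ≤ 111,160, so no add-on is due.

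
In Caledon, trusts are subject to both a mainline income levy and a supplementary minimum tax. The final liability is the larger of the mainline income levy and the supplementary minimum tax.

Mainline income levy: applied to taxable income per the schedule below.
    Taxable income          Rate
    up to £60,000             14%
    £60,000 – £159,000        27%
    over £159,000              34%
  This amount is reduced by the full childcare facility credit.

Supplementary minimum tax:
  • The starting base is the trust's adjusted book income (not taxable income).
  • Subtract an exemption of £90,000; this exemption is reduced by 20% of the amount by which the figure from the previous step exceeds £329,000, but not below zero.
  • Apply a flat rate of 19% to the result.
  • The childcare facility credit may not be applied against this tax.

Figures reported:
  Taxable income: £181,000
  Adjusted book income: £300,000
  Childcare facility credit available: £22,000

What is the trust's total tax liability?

£39,900

Mainline income levy:
  £60,000 × 14% = £8,400
  £99,000 × 27% = £26,730
  £22,000 × 34% = £7,480
  → £42,610
  Less childcare facility credit £22,000 → £20,610

Supplementary minimum tax:
  Base (adjusted book income): £300,000
  Exemption: £300,000 ≤ £329,000, so full £90,000 applies
  Base: £300,000 − £90,000 = £210,000
  £210,000 × 19% = £39,900

£39,900 > £20,610, so the supplementary minimum tax is the binding amount.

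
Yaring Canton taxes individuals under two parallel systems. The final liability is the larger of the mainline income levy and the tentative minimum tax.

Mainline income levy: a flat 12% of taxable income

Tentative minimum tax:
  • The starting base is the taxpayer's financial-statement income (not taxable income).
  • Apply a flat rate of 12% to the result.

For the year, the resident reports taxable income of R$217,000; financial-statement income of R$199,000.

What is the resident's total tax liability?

Tentative minimum tax:
  Base (financial-statement income): R$199,000
  R$199,000 × 12% = R$23,880

Mainline income levy:
  R$217,000 × 12% = R$26,040

R$26,040 > R$23,880, so the mainline income levy governs.

R$26,040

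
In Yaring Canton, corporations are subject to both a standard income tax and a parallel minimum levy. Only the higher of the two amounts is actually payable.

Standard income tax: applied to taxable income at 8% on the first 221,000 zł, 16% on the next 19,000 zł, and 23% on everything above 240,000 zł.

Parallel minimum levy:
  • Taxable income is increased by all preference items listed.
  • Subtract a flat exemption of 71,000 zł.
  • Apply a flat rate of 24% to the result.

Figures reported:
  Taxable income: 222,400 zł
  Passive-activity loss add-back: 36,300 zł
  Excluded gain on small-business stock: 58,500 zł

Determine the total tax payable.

59,088 zł

Standard income tax:
  221,000 zł × 8% = 17,680 zł
  1,400 zł × 16% = 224 zł
  → 17,904 zł

Parallel minimum levy:
  Adjusted income: 222,400 zł + 36,300 zł + 58,500 zł = 317,200 zł
  Less exemption 71,000 zł → base 246,200 zł
  246,200 zł × 24% = 59,088 zł

59,088 zł > 17,904 zł, so the parallel minimum levy is the binding amount.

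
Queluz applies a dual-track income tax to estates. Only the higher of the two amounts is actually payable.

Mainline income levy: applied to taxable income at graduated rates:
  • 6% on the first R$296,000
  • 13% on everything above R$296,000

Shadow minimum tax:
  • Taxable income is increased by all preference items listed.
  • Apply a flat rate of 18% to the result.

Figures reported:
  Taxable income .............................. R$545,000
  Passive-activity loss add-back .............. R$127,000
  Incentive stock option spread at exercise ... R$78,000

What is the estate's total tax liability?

R$135,000

Shadow minimum tax:
  Adjusted income: R$545,000 + R$127,000 + R$78,000 = R$750,000
  R$750,000 × 18% = R$135,000

Mainline income levy:
  R$296,000 × 6% = R$17,760
  R$249,000 × 13% = R$32,370
  → R$50,130

R$135,000 > R$50,130, so the shadow minimum tax is the binding amount.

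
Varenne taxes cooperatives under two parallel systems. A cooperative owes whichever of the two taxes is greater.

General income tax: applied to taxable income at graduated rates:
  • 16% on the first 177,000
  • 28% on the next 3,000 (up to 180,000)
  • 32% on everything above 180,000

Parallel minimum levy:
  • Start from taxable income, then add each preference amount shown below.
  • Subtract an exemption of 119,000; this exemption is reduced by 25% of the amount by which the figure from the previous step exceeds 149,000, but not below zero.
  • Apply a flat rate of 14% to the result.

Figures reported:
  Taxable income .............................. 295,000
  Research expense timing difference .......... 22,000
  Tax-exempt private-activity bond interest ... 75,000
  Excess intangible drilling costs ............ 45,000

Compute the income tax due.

65,960

Parallel minimum levy:
  Adjusted income: 295,000 + 22,000 + 75,000 + 45,000 = 437,000
  Exemption: 119,000 − 25% × (437,000 − 149,000) = 119,000 − 72,000 = 47,000
  Base: 437,000 − 47,000 = 390,000
  390,000 × 14% = 54,600

General income tax:
  177,000 × 16% = 28,320
  3,000 × 28% = 840
  115,000 × 32% = 36,800
  → 65,960

65,960 > 54,600, so the general income tax governs.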